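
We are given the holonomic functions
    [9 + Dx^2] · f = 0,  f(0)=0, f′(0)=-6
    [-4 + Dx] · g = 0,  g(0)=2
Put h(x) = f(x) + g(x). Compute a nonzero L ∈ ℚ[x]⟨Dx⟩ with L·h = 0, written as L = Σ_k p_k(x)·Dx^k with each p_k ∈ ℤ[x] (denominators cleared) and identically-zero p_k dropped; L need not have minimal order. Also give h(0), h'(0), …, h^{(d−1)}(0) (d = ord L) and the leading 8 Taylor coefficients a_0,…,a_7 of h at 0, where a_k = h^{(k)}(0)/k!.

L = -36 + 9·Dx - 4·Dx^2 + Dx^3  (order 3).
h: a_k = 2, 2, 16, 91/3, 64/3, 781/60, 512/45, 2653/360, …
ICs: h(0) = 2, h′(0) = 2, h′′(0) = 32.

f: a_k = 0, -6, 0, 9, 0, -81/20, 0, 243/280, …
g: a_k = 2, 8, 16, 64/3, 64/3, 256/15, 512/45, 2048/315, …
f+g: L₀ = lclm(L_f,L_g), ord ≤ 2+1.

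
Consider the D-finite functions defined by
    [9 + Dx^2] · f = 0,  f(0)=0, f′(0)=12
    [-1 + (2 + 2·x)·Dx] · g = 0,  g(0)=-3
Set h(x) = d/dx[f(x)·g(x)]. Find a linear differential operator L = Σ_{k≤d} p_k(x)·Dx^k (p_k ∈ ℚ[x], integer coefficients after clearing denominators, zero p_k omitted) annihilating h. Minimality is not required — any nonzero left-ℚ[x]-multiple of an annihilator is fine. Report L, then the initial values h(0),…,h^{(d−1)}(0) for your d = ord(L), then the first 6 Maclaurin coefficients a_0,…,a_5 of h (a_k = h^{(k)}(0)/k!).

f: a_k = 0, 12, 0, -18, 0, 81/10, …
g: a_k = -3, -3/2, 3/8, -3/16, 15/128, -21/256, …
h₀=f·g: eliminate ⇒ L₀, order ≤ 2·1.
Derive L from L₀ (diff closure).
L = (551 + 1968·x + 2712·x^2 + 1728·x^3 + 432·x^4) + (-44 - 140·x - 144·x^2 - 48·x^3)·Dx + (52 + 200·x + 292·x^2 + 192·x^3 + 48·x^4)·Dx^2  (order 2).
h: a_k = -36, -36, 351/2, 99, -4743/32, -9369/160, …
ICs: h(0) = -36, h′(0) = -36.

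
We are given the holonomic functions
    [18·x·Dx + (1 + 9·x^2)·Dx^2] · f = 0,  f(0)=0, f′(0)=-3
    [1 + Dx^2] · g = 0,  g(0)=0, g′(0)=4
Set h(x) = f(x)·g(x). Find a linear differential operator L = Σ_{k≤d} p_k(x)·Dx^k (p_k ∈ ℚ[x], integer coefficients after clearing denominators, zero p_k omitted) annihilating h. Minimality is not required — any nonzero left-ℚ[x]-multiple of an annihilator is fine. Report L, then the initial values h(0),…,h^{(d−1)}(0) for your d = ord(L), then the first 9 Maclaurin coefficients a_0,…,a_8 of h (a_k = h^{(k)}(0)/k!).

L = (370 + 9594·x^2 + 4131·x^4 + 2916·x^6 + 6561·x^8) + (684·x + 6804·x^3 + 8748·x^5 + 26244·x^7)·Dx + (380 + 9792·x^2 + 5346·x^4 + 5832·x^6 + 13122·x^8)·Dx^2 + (684·x + 6804·x^3 + 8748·x^5 + 26244·x^7)·Dx^3 + (10 + 198·x^2 + 1215·x^4 + 2916·x^6 + 6561·x^8)·Dx^4  (order 4).
h: a_k = 0, 0, -12, 0, 38, 0, -401/2, 0, 15389/12, …
ICs: h(0) = 0, h′(0) = 0, h′′(0) = -24, h′′′(0) = 0.

f: a_k = 0, -3, 0, 9, 0, -243/5, 0, 2187/7, 0, …
g: a_k = 0, 4, 0, -2/3, 0, 1/30, 0, -1/1260, 0, …
Sym-product of L_f,L_g gives L₀ (≤ ord 4).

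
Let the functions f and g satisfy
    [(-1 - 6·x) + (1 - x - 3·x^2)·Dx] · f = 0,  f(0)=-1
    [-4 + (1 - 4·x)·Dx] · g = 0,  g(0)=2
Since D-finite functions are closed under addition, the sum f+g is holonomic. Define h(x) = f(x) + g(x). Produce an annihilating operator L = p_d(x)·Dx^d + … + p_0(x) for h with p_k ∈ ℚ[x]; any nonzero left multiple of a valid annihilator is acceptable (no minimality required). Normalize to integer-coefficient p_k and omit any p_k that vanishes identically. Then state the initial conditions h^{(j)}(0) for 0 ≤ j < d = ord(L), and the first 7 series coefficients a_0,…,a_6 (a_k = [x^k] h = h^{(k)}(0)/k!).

f: a_k = -1, -1, -4, -7, -19, -40, -97, …
g: a_k = 2, 8, 32, 128, 512, 2048, 8192, …
Sum ⇒ L₀ = lclm(L_f,L_g) in ℚ(x)⟨Dx⟩.
L = (-72·x + 72·x^2 - 96·x^3) + (8 - 6·x - 66·x^2 + 112·x^3 - 192·x^4)·Dx + (-1 + 7·x - 15·x^2 + 10·x^3 + 20·x^4 - 48·x^5)·Dx^2  (order 2).
h: a_k = 1, 7, 28, 121, 493, 2008, 8095, …
ICs: h(0) = 1, h′(0) = 7.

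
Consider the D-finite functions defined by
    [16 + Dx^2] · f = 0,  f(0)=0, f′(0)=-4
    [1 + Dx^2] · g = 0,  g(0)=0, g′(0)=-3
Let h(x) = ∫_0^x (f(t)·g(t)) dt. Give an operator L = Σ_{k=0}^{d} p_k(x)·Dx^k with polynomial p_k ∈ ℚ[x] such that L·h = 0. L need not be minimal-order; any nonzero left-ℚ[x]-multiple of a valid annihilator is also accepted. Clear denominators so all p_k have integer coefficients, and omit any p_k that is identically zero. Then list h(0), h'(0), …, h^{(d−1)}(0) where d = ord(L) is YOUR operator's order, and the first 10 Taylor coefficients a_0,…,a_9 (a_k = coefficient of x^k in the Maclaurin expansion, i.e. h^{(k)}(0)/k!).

L = 225·Dx + 34·Dx^3 + Dx^5  (order 5).
h: a_k = 0, 0, 0, 4, 0, -34/5, 0, 133/30, 0, -6001/3780, …
ICs: h(0) = 0, h′(0) = 0, h′′(0) = 0, h′′′(0) = 24, h′′′′(0) = 0.

f: a_k = 0, -4, 0, 32/3, 0, -128/15, 0, 1024/315, 0, -2048/2835, …
g: a_k = 0, -3, 0, 1/2, 0, -1/40, 0, 1/1680, 0, -1/120960, …
Sym-product of L_f,L_g gives L₀ (≤ ord 4).
h=∫₀ˣh₀: take L = L₀·Dx.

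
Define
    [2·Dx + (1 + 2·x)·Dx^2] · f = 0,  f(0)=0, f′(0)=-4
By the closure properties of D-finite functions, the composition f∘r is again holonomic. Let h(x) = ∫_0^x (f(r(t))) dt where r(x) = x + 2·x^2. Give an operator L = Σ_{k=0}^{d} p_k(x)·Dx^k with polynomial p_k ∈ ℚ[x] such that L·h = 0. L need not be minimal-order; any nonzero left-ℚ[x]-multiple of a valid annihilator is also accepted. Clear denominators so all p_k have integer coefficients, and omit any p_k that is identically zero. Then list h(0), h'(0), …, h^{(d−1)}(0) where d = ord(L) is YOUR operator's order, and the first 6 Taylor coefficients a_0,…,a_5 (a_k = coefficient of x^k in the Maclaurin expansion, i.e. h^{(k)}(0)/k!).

L = (-2 + 8·x + 16·x^2)·Dx^2 + (1 + 6·x + 12·x^2 + 16·x^3)·Dx^3  (order 3).
h: a_k = 0, 0, -2, -4/3, 8/3, -8/5, …
ICs: h(0) = 0, h′(0) = 0, h′′(0) = -4.

f: a_k = 0, -4, 4, -16/3, 8, -64/5, …
L₀ from L_f via x↦r, Dx↦r'^{-1}Dx.
∫: right-multiply L₀ by Dx.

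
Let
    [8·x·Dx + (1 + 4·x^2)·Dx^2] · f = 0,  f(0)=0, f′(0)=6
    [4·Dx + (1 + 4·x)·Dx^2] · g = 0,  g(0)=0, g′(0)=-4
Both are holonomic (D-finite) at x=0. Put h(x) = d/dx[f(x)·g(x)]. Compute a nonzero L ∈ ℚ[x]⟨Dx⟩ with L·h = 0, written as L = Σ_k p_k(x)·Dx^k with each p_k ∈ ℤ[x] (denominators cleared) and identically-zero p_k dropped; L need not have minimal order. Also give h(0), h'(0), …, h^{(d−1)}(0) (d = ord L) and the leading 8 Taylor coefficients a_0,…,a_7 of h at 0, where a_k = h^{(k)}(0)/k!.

L = (96 + 640·x + 1408·x^2 + 7680·x^3 + 15360·x^4 + 26624·x^5 + 8192·x^7) + (24 + 320·x + 2656·x^2 + 9728·x^3 + 28160·x^4 + 47616·x^5 + 71680·x^6 + 6144·x^7 + 28672·x^8)·Dx + (12 + 104·x + 672·x^2 + 2976·x^3 + 8256·x^4 + 18048·x^5 + 24576·x^6 + 35328·x^7 + 6144·x^8 + 16384·x^9)·Dx^2 + (1 + 12·x + 68·x^2 + 256·x^3 + 696·x^4 + 1536·x^5 + 2688·x^6 + 3072·x^7 + 4224·x^8 + 1024·x^9 + 2048·x^10)·Dx^3  (order 3).
h: a_k = 0, -48, 144, -384, 1600, -34048/5, 130816/5, -503808/5, …
ICs: h(0) = 0, h′(0) = -48, h′′(0) = 288.

f: a_k = 0, 6, 0, -8, 0, 96/5, 0, -384/7, …
g: a_k = 0, -4, 8, -64/3, 64, -1024/5, 2048/3, -16384/7, …
L₀ := L_f ⊗_s L_g (sym. prod.), ord ≤ 4.
h=h₀': d/dx-closure on L₀ ⇒ L.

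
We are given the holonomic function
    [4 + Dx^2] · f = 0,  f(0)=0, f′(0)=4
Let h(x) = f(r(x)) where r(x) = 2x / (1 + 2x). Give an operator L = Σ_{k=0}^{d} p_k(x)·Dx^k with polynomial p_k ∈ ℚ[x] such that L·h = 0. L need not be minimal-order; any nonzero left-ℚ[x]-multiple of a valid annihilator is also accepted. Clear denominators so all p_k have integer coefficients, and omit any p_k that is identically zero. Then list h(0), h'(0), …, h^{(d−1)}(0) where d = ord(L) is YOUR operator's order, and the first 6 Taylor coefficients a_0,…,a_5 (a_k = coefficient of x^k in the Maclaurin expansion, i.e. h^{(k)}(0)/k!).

L = 16 + (4 + 24·x + 48·x^2 + 32·x^3)·Dx + (1 + 8·x + 24·x^2 + 32·x^3 + 16·x^4)·Dx^2  (order 2).
h: a_k = 0, 8, -16, 32/3, 64, -5504/15, …
ICs: h(0) = 0, h′(0) = 8.

f: a_k = 0, 4, 0, -8/3, 0, 8/15, …
L₀ from L_f via x↦r, Dx↦r'^{-1}Dx.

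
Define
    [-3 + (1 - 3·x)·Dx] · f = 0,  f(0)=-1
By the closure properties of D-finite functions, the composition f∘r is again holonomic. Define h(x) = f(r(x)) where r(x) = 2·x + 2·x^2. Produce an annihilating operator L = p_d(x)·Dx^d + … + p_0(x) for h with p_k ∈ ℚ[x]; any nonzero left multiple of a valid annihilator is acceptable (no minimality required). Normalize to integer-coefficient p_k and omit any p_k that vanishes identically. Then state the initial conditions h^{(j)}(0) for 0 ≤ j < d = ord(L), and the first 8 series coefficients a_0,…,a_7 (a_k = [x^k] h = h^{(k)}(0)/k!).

L = (6 + 12·x) + (-1 + 6·x + 6·x^2)·Dx  (order 1).
h: a_k = -1, -6, -42, -288, -1980, -13608, -93528, -642816, …
ICs: h(0) = -1.

f: a_k = -1, -3, -9, -27, -81, -243, -729, -2187, …
h₀=f(r): pull back L_f along r ⇒ L₀.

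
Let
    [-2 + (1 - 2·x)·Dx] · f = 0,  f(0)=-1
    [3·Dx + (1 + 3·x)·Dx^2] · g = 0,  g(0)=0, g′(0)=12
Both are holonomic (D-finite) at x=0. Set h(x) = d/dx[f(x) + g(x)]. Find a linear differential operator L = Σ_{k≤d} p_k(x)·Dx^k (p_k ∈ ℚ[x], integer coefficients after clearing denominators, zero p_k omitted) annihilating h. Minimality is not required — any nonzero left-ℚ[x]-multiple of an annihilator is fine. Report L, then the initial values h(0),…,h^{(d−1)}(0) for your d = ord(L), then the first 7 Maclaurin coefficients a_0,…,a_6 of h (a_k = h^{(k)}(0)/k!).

L = (144 + 72·x) + (6 + 216·x + 144·x^2)·Dx + (-7 - 13·x + 36·x^2 + 36·x^3)·Dx^2  (order 2).
h: a_k = 10, -44, 84, -388, 812, -3300, 7852, …
ICs: h(0) = 10, h′(0) = -44.

f: a_k = -1, -2, -4, -8, -16, -32, -64, …
g: a_k = 0, 12, -18, 36, -81, 972/5, -486, …
L₀ := lclm(L_f,L_g); ord L₀ ≤ 1+2.
Derive L from L₀ (diff closure).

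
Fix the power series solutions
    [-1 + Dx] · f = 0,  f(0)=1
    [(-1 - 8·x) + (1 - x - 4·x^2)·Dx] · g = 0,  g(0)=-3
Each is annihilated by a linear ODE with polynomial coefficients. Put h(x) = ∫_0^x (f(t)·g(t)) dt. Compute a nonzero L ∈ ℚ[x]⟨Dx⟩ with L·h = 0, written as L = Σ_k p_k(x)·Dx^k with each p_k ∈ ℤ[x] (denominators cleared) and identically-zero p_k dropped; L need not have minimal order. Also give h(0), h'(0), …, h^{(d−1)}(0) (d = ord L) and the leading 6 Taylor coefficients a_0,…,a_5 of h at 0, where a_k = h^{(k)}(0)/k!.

f: a_k = 1, 1, 1/2, 1/6, 1/24, 1/120, …
g: a_k = -3, -3, -15, -27, -87, -195, …
Product ⇒ symmetric product L₀, ord ≤ 1.
∫: right-multiply L₀ by Dx.
L = (2 + 7·x - 4·x^2)·Dx + (-1 + x + 4·x^2)·Dx^2  (order 2).
h: a_k = 0, -3, -3, -13/2, -11, -977/40, …
ICs: h(0) = 0, h′(0) = -3.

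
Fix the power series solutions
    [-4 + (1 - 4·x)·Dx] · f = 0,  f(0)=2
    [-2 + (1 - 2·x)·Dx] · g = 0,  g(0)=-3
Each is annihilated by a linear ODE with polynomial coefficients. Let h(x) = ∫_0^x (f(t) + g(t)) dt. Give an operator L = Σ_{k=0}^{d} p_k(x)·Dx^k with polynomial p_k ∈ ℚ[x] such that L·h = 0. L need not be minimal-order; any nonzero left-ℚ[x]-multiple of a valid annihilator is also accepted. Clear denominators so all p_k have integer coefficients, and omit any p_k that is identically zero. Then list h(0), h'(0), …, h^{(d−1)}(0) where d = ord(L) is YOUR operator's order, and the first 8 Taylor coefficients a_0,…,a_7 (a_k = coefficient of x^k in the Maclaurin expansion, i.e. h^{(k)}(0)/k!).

f: a_k = 2, 8, 32, 128, 512, 2048, 8192, 32768, …
g: a_k = -3, -6, -12, -24, -48, -96, -192, -384, …
Sum ⇒ L₀ = lclm(L_f,L_g) in ℚ(x)⟨Dx⟩.
∫: right-multiply L₀ by Dx.
L = -16·Dx + (12 - 32·x)·Dx^2 + (-1 + 6·x - 8·x^2)·Dx^3  (order 3).
h: a_k = 0, -1, 1, 20/3, 26, 464/5, 976/3, 8000/7, …
ICs: h(0) = 0, h′(0) = -1, h′′(0) = 2.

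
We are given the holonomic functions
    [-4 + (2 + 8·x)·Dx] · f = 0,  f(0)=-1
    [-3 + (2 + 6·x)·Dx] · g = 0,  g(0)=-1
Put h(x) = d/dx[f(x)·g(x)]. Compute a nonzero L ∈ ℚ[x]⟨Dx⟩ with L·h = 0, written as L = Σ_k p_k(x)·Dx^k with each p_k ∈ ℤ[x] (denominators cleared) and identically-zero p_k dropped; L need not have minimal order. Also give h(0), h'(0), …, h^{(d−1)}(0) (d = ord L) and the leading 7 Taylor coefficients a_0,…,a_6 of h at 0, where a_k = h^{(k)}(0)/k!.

f: a_k = -1, -2, 2, -4, 10, -28, 84, …
g: a_k = -1, -3/2, 9/8, -27/16, 405/128, -1701/256, 15309/1024, …
L₀ := L_f ⊗_s L_g (sym. prod.), ord ≤ 1.
h₀' ⇒ L via d/dx closure of L₀.
L = -1 + (-14 - 146·x - 504·x^2 - 576·x^3)·Dx  (order 1).
h: a_k = 7/2, -1/4, 21/16, -197/32, 6965/256, -59391/512, 989457/2048, …
ICs: h(0) = 7/2.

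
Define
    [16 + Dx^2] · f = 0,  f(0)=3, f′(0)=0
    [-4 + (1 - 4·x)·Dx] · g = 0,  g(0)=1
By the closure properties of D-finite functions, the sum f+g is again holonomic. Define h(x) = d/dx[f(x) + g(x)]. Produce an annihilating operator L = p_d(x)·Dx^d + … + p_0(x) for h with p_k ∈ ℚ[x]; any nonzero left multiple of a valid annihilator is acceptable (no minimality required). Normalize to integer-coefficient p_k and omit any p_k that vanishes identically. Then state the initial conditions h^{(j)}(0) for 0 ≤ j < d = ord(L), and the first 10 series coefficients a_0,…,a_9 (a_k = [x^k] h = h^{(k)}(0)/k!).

L = (1664 - 1024·x + 2048·x^2) + (-112 + 576·x - 768·x^2 + 1024·x^3)·Dx + (104 - 64·x + 128·x^2)·Dx^2 + (-7 + 36·x - 48·x^2 + 64·x^3)·Dx^3  (order 3).
h: a_k = 4, -16, 192, 1152, 5120, 122368/5, 114688, 55054336/105, 2359296, 9909035008/945, …
ICs: h(0) = 4, h′(0) = -16, h′′(0) = 384.

f: a_k = 3, 0, -24, 0, 32, 0, -256/15, 0, 512/105, 0, …
g: a_k = 1, 4, 16, 64, 256, 1024, 4096, 16384, 65536, 262144, …
Weyl lclm of L_f,L_g ⇒ L₀ (ord ≤ 3).
h₀' ⇒ L via d/dx closure of L₀.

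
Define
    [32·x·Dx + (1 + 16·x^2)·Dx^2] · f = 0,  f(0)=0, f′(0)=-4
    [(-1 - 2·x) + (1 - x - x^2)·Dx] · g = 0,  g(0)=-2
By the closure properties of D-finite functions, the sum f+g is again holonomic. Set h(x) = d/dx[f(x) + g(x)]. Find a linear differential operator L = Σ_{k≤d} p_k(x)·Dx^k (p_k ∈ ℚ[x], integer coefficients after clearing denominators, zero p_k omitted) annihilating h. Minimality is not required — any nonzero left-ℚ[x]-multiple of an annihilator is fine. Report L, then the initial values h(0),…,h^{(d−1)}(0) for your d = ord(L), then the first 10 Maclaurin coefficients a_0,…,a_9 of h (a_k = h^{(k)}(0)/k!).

f: a_k = 0, -4, 0, 64/3, 0, -1024/5, 0, 16384/7, 0, -262144/9, …
g: a_k = -2, -2, -4, -6, -10, -16, -26, -42, -68, -110, …
Sum ⇒ L₀ = lclm(L_f,L_g) in ℚ(x)⟨Dx⟩.
Derive L from L₀ (diff closure).
L = (64 - 256·x - 3904·x^2 - 6912·x^3 - 9696·x^4 - 1536·x^6) + (-25 - 24·x + 542·x^2 - 780·x^3 - 6800·x^4 - 6560·x^5 - 768·x^6 - 1536·x^7)·Dx + (2 + 17·x + 62·x^2 + 202·x^3 + 445·x^4 - 1136·x^5 - 576·x^6 - 256·x^7 - 256·x^8)·Dx^2  (order 2).
h: a_k = -6, -8, 46, -40, -1104, -156, 16090, -544, -263134, -1780, …
ICs: h(0) = -6, h′(0) = -8.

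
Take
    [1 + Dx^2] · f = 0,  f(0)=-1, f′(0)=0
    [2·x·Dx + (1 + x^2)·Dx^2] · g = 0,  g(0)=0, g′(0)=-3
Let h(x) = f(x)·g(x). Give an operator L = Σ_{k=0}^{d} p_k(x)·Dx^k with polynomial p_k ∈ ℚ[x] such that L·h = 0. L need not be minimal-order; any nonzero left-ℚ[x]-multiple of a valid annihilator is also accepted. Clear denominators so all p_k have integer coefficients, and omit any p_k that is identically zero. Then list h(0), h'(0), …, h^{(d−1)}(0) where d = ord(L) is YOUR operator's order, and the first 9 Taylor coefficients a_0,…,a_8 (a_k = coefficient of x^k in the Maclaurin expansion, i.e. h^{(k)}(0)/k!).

L = (10 + 26·x^2 + 11·x^4 + 4·x^6 + x^8) + (12·x + 20·x^3 + 12·x^5 + 4·x^7)·Dx + (12 + 32·x^2 + 18·x^4 + 8·x^6 + 2·x^8)·Dx^2 + (12·x + 20·x^3 + 12·x^5 + 4·x^7)·Dx^3 + (2 + 6·x^2 + 7·x^4 + 4·x^6 + x^8)·Dx^4  (order 4).
h: a_k = 0, 3, 0, -5/2, 0, 49/40, 0, -1301/1680, 0, …
ICs: h(0) = 0, h′(0) = 3, h′′(0) = 0, h′′′(0) = -15.

f: a_k = -1, 0, 1/2, 0, -1/24, 0, 1/720, 0, -1/40320, …
g: a_k = 0, -3, 0, 1, 0, -3/5, 0, 3/7, 0, …
Product ⇒ symmetric product L₀, ord ≤ 4.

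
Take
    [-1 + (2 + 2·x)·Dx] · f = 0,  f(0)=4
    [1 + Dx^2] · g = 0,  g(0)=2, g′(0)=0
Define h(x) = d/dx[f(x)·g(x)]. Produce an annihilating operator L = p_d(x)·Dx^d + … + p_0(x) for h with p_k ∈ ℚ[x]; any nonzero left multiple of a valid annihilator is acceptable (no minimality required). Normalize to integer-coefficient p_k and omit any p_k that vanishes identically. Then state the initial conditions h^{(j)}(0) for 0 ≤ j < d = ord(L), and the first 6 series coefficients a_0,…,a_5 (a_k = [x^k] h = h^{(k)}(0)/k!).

L = (53 + 144·x + 136·x^2 + 64·x^3 + 16·x^4) + (-4 - 36·x - 48·x^2 - 16·x^3)·Dx + (28 + 88·x + 108·x^2 + 64·x^3 + 16·x^4)·Dx^2  (order 2).
h: a_k = 4, -10, -9/2, 25/12, 65/96, -349/960, …
ICs: h(0) = 4, h′(0) = -10.

f: a_k = 4, 2, -1/2, 1/4, -5/32, 7/64, …
g: a_k = 2, 0, -1, 0, 1/12, 0, …
Sym-product of L_f,L_g gives L₀ (≤ ord 2).
h=h₀': d/dx-closure on L₀ ⇒ L.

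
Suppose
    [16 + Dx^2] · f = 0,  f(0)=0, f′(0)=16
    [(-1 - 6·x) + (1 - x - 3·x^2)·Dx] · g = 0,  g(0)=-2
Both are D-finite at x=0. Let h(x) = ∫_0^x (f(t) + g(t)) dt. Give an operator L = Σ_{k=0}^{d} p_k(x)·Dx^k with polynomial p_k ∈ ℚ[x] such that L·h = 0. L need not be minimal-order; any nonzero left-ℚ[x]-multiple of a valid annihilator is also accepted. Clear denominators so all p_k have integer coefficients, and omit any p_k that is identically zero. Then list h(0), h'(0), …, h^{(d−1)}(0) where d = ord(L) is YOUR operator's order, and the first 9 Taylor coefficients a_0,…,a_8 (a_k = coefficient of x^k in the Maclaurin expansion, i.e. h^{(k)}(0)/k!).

f: a_k = 0, 16, 0, -128/3, 0, 512/15, 0, -4096/315, 0, …
g: a_k = -2, -2, -8, -14, -38, -80, -194, -434, -1016, …
h₀=f+g: left-lcm gives L₀, ord ≤ 3.
h=∫h₀ ⇒ L = L₀·Dx.
L = (-464 - 2816·x - 416·x^2 - 2112·x^3 - 5760·x^4 - 6912·x^5)·Dx + (192 - 304·x - 672·x^2 + 1312·x^3 + 1008·x^4 - 3456·x^5 - 3456·x^6)·Dx^2 + (-29 - 176·x - 26·x^2 - 132·x^3 - 360·x^4 - 432·x^5)·Dx^3 + (12 - 19·x - 42·x^2 + 82·x^3 + 63·x^4 - 216·x^5 - 216·x^6)·Dx^4  (order 4).
h: a_k = 0, -2, 7, -8/3, -85/6, -38/5, -344/45, -194/7, -70403/1260, …
ICs: h(0) = 0, h′(0) = -2, h′′(0) = 14, h′′′(0) = -16.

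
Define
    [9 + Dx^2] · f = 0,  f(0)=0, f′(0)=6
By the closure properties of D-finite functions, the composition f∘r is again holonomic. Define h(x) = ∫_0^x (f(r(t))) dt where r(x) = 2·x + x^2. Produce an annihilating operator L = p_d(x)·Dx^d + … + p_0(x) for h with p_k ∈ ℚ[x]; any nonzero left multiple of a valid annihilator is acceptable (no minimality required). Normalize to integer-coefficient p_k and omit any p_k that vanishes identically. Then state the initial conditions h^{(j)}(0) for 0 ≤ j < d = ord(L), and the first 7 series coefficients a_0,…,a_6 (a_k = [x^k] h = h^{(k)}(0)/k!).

f: a_k = 0, 6, 0, -9, 0, 81/20, 0, …
Substitute x→r, Dx→(1/r')Dx; clear ⇒ L₀.
h=∫h₀ ⇒ L = L₀·Dx.
L = (36 + 108·x + 108·x^2 + 36·x^3)·Dx - Dx^2 + (1 + x)·Dx^3  (order 3).
h: a_k = 0, 0, 6, 2, -18, -108/5, 63/5, …
ICs: h(0) = 0, h′(0) = 0, h′′(0) = 12.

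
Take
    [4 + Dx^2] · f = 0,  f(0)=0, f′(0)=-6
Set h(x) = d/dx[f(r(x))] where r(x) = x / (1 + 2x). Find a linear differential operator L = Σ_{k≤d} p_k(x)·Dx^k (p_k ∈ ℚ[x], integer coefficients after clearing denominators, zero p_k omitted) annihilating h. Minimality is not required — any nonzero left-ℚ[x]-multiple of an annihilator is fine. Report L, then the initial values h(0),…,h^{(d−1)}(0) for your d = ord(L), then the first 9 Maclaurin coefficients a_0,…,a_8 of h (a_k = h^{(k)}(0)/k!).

L = (28 + 96·x + 96·x^2) + (12 + 72·x + 144·x^2 + 96·x^3)·Dx + (1 + 8·x + 24·x^2 + 32·x^3 + 16·x^4)·Dx^2  (order 2).
h: a_k = -6, 24, -60, 96, -4, -720, 55448/15, -203648/15, 896716/21, …
ICs: h(0) = -6, h′(0) = 24.

f: a_k = 0, -6, 0, 4, 0, -4/5, 0, 8/105, 0, …
f∘r: x↦r, Dx↦Dx/r' in L_f ⇒ L₀.
h=h₀': d/dx-closure on L₀ ⇒ L.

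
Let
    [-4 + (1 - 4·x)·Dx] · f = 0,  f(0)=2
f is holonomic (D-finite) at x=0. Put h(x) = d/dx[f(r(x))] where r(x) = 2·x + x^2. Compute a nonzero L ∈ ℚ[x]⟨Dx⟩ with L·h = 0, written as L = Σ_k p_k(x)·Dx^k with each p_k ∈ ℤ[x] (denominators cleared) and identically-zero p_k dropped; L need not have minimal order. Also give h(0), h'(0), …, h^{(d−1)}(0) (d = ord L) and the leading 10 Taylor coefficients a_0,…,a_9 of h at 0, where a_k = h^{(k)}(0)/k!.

f: a_k = 2, 8, 32, 128, 512, 2048, 8192, 32768, 131072, 524288, …
h₀=f(r): pull back L_f along r ⇒ L₀.
h₀' ⇒ L via d/dx closure of L₀.
L = (17 + 24·x + 12·x^2) + (-1 + 7·x + 12·x^2 + 4·x^3)·Dx  (order 1).
h: a_k = 16, 272, 3456, 39040, 413440, 4203264, 41545728, 402264064, 3834040320, 36091678720, …
ICs: h(0) = 16.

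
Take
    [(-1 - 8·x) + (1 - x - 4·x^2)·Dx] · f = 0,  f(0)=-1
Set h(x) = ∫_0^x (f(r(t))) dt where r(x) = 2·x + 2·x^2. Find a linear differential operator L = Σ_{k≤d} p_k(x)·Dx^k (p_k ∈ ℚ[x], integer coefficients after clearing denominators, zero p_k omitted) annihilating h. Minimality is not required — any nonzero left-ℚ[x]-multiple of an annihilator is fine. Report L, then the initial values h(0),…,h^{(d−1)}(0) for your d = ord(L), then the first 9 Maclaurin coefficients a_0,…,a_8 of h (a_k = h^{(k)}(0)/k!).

f: a_k = -1, -1, -5, -9, -29, -65, -181, -441, -1165, …
Substitute x→r, Dx→(1/r')Dx; clear ⇒ L₀.
h=∫h₀ ⇒ L = L₀·Dx.
L = (2 + 36·x + 96·x^2 + 64·x^3)·Dx + (-1 + 2·x + 18·x^2 + 32·x^3 + 16·x^4)·Dx^2  (order 2).
h: a_k = 0, -1, -1, -22/3, -28, -140, -692, -24840/7, -18576, …
ICs: h(0) = 0, h′(0) = -1.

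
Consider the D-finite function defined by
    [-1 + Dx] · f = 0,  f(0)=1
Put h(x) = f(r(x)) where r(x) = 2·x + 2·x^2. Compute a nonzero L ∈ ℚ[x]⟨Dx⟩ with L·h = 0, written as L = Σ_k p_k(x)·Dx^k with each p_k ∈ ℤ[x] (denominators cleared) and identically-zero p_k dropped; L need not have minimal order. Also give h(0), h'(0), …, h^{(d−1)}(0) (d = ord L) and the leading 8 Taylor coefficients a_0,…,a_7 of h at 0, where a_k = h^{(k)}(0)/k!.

f: a_k = 1, 1, 1/2, 1/6, 1/24, 1/120, 1/720, 1/5040, …
Change of var in L_f (x↦r) gives L₀.
L = (-2 - 4·x) + Dx  (order 1).
h: a_k = 1, 2, 4, 16/3, 20/3, 104/15, 304/45, 1856/315, …
ICs: h(0) = 1.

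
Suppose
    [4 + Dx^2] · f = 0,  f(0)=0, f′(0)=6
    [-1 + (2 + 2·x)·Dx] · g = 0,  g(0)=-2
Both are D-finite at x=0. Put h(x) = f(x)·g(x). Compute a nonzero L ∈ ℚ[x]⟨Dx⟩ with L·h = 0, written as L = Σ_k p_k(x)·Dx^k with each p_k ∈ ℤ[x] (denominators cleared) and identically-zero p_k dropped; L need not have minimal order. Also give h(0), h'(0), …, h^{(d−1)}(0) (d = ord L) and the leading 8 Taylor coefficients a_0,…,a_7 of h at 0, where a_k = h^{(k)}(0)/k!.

f: a_k = 0, 6, 0, -4, 0, 4/5, 0, -8/105, …
g: a_k = -2, -1, 1/4, -1/8, 5/64, -7/128, 21/512, -33/1024, …
Product ⇒ symmetric product L₀, ord ≤ 2.
L = (19 + 32·x + 16·x^2) + (-4 - 4·x)·Dx + (4 + 8·x + 4·x^2)·Dx^2  (order 2).
h: a_k = 0, -12, -6, 19/2, 13/4, -341/160, -201/320, 7687/26880, …
ICs: h(0) = 0, h′(0) = -12.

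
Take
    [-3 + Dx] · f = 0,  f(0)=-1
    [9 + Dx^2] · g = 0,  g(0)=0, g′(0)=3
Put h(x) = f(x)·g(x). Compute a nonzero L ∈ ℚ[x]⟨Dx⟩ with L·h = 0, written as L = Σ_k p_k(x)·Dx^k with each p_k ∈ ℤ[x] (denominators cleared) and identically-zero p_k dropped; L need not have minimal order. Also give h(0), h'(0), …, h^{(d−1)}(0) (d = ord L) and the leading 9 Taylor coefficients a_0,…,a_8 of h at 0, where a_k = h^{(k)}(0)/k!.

L = 18 - 6·Dx + Dx^2  (order 2).
h: a_k = 0, -3, -9, -9, 0, 81/10, 81/10, 243/70, 0, …
ICs: h(0) = 0, h′(0) = -3.

f: a_k = -1, -3, -9/2, -9/2, -27/8, -81/40, -81/80, -243/560, -729/4480, …
g: a_k = 0, 3, 0, -9/2, 0, 81/40, 0, -243/560, 0, …
L₀ := L_f ⊗_s L_g (sym. prod.), ord ≤ 2.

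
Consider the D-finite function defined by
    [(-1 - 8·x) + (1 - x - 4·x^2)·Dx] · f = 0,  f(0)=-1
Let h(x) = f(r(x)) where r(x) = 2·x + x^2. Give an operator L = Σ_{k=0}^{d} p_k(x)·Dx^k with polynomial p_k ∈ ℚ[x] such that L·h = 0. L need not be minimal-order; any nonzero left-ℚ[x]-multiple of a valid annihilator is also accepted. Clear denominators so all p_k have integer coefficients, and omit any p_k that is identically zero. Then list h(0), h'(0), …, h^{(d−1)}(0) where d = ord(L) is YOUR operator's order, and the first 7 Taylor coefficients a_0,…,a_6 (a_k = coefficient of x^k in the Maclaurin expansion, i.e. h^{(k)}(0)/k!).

L = (2 + 34·x + 48·x^2 + 16·x^3) + (-1 + 2·x + 17·x^2 + 16·x^3 + 4·x^4)·Dx  (order 1).
h: a_k = -1, -2, -21, -92, -577, -3062, -17489, …
ICs: h(0) = -1.

f: a_k = -1, -1, -5, -9, -29, -65, -181, …
Substitute x→r, Dx→(1/r')Dx; clear ⇒ L₀.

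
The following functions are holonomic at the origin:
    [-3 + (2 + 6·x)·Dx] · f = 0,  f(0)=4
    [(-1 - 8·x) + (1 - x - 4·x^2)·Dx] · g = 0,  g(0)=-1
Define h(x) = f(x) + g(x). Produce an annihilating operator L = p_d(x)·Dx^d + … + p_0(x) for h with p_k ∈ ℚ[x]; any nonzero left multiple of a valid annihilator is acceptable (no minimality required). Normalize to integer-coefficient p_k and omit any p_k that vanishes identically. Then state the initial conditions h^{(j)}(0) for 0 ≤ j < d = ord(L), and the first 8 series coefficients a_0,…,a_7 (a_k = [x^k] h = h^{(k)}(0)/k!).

f: a_k = 4, 6, -9/2, 27/4, -405/32, 1701/64, -15309/256, 72171/512, …
g: a_k = -1, -1, -5, -9, -29, -65, -181, -441, …
Sum ⇒ L₀ = lclm(L_f,L_g) in ℚ(x)⟨Dx⟩.
L = (69 + 387·x + 900·x^2 + 1440·x^3) + (-49 - 318·x - 1257·x^2 - 3240·x^3 - 3600·x^4)·Dx + (-2 + 46·x + 234·x^2 - 86·x^3 - 1440·x^4 - 1440·x^5)·Dx^2  (order 2).
h: a_k = 3, 5, -19/2, -9/4, -1333/32, -2459/64, -61645/256, -153621/512, …
ICs: h(0) = 3, h′(0) = 5.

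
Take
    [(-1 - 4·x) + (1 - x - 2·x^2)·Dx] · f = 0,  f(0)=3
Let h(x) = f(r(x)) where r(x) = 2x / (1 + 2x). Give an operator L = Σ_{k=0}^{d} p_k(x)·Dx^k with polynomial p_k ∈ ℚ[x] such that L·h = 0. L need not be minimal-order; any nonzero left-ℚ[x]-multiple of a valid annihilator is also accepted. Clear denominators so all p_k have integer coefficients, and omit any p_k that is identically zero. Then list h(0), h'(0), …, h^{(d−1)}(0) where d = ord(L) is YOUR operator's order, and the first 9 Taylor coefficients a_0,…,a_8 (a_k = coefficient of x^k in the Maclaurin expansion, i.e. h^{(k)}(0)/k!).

L = (2 + 20·x) + (-1 - 4·x + 4·x^2 + 16·x^3)·Dx  (order 1).
h: a_k = 3, 6, 24, 0, 192, -384, 2304, -7680, 33792, …
ICs: h(0) = 3.

f: a_k = 3, 3, 9, 15, 33, 63, 129, 255, 513, …
f∘r: x↦r, Dx↦Dx/r' in L_f ⇒ L₀.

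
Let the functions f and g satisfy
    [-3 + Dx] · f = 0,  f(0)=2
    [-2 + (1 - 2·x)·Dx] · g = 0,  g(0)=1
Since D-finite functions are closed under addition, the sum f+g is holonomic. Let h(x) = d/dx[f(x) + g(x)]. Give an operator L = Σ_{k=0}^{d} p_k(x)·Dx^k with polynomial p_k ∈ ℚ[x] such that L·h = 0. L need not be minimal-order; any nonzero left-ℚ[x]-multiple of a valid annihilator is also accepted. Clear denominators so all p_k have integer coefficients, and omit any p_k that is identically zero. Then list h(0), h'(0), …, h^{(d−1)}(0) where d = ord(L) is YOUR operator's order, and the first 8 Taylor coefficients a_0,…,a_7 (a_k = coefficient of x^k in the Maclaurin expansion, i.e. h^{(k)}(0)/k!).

L = (36 + 72·x) + (-15 - 36·x + 36·x^2)·Dx + (1 + 4·x - 12·x^2)·Dx^2  (order 2).
h: a_k = 8, 26, 51, 91, 721/4, 7923/20, 36083/40, 574169/280, …
ICs: h(0) = 8, h′(0) = 26.

f: a_k = 2, 6, 9, 9, 27/4, 81/20, 81/40, 243/280, …
g: a_k = 1, 2, 4, 8, 16, 32, 64, 128, …
L₀ := lclm(L_f,L_g); ord L₀ ≤ 1+1.
h₀' ⇒ L via d/dx closure of L₀.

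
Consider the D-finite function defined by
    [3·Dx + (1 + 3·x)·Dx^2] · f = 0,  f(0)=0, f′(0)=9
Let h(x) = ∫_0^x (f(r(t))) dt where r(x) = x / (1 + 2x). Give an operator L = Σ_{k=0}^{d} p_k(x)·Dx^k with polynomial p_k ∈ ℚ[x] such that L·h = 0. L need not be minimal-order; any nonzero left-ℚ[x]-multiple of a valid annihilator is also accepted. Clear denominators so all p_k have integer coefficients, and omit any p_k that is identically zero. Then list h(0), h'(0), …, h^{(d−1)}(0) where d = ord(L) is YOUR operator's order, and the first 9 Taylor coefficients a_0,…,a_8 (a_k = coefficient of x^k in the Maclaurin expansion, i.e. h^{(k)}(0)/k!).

f: a_k = 0, 9, -27/2, 27, -243/4, 729/5, -729/2, 6561/7, -19683/8, …
f∘r: x↦r, Dx↦Dx/r' in L_f ⇒ L₀.
h=∫h₀ ⇒ L = L₀·Dx.
L = (7 + 20·x)·Dx^2 + (1 + 7·x + 10·x^2)·Dx^3  (order 3).
h: a_k = 0, 0, 9/2, -21/2, 117/4, -1827/20, 3093/10, -2223/2, 233991/56, …
ICs: h(0) = 0, h′(0) = 0, h′′(0) = 9.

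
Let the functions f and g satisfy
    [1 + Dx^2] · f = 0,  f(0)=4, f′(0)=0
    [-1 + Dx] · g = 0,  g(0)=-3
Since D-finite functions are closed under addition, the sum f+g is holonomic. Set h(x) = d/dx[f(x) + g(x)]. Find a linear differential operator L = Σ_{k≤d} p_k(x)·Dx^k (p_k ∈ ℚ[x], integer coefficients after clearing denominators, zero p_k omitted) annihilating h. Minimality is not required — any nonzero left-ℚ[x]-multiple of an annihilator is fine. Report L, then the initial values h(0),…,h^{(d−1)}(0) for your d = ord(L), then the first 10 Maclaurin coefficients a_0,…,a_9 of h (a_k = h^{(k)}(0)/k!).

L = 1 - Dx + Dx^2 - Dx^3  (order 3).
h: a_k = -3, -7, -3/2, 1/6, -1/8, -7/120, -1/240, 1/5040, -1/13440, -1/51840, …
ICs: h(0) = -3, h′(0) = -7, h′′(0) = -3.

f: a_k = 4, 0, -2, 0, 1/6, 0, -1/180, 0, 1/10080, 0, …
g: a_k = -3, -3, -3/2, -1/2, -1/8, -1/40, -1/240, -1/1680, -1/13440, -1/120960, …
f+g: L₀ = lclm(L_f,L_g), ord ≤ 2+1.
Differentiate: ansatz ord ≤ ord L₀ ⇒ L.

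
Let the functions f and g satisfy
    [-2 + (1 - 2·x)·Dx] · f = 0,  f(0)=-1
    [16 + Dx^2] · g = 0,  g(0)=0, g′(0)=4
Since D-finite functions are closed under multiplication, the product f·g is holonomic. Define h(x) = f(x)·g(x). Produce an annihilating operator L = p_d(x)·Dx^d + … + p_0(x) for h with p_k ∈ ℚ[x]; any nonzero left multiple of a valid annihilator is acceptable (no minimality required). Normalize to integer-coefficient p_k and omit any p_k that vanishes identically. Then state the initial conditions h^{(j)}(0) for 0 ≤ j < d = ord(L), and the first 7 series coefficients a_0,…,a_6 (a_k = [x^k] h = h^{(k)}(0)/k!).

f: a_k = -1, -2, -4, -8, -16, -32, -64, …
g: a_k = 0, 4, 0, -32/3, 0, 128/15, 0, …
L₀ := L_f ⊗_s L_g (sym. prod.), ord ≤ 2.
L = (-16 + 32·x) + 4·Dx + (-1 + 2·x)·Dx^2  (order 2).
h: a_k = 0, -4, -8, -16/3, -32/3, -448/15, -896/15, …
ICs: h(0) = 0, h′(0) = -4.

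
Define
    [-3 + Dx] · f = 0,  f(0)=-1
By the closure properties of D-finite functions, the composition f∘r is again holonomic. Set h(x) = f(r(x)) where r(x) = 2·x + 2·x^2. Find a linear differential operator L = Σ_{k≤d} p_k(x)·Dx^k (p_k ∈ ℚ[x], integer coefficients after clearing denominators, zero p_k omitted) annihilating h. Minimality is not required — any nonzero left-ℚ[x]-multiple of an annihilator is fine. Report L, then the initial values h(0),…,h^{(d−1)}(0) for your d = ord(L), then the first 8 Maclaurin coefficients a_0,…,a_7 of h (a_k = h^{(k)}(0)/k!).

L = (-6 - 12·x) + Dx  (order 1).
h: a_k = -1, -6, -24, -72, -180, -1944/5, -3744/5, -45792/35, …
ICs: h(0) = -1.

f: a_k = -1, -3, -9/2, -9/2, -27/8, -81/40, -81/80, -243/560, …
h₀=f(r): pull back L_f along r ⇒ L₀.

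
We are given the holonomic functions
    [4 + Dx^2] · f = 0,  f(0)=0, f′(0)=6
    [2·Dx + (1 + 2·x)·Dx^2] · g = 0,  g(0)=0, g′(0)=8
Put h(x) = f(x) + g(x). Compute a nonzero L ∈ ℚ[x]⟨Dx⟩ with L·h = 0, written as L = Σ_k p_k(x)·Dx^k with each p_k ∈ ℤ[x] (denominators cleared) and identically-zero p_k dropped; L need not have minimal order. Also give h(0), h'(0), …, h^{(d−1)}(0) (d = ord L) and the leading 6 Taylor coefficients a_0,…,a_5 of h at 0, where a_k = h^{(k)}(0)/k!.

L = (56 + 32·x + 32·x^2)·Dx + (12 + 40·x + 48·x^2 + 32·x^3)·Dx^2 + (14 + 8·x + 8·x^2)·Dx^3 + (3 + 10·x + 12·x^2 + 8·x^3)·Dx^4  (order 4).
h: a_k = 0, 14, -8, 20/3, -16, 132/5, …
ICs: h(0) = 0, h′(0) = 14, h′′(0) = -16, h′′′(0) = 40.

f: a_k = 0, 6, 0, -4, 0, 4/5, …
g: a_k = 0, 8, -8, 32/3, -16, 128/5, …
Weyl lclm of L_f,L_g ⇒ L₀ (ord ≤ 4).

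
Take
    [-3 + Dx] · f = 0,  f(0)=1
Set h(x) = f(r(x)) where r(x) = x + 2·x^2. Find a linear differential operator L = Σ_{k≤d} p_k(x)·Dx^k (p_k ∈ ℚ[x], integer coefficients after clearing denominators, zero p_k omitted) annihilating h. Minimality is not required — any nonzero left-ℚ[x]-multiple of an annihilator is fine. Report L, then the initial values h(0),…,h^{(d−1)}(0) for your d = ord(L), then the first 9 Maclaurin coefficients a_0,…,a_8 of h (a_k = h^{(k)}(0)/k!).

f: a_k = 1, 3, 9/2, 9/2, 27/8, 81/40, 81/80, 243/560, 729/4480, …
Change of var in L_f (x↦r) gives L₀.
L = (-3 - 12·x) + Dx  (order 1).
h: a_k = 1, 3, 21/2, 45/2, 387/8, 3321/40, 11061/80, 112887/560, 253557/896, …
ICs: h(0) = 1.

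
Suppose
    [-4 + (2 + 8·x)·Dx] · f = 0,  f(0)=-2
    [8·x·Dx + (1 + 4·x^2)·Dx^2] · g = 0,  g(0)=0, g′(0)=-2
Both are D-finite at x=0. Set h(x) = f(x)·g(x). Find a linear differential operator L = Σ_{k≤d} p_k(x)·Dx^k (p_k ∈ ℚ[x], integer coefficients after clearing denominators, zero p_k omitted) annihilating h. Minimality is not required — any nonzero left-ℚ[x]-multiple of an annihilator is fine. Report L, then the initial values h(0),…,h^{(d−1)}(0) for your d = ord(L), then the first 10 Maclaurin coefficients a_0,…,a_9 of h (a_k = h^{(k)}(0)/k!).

f: a_k = -2, -4, 4, -8, 20, -56, 168, -528, 1716, -5720, …
g: a_k = 0, -2, 0, 8/3, 0, -32/5, 0, 128/7, 0, -512/9, …
f·g: L₀ = L_f ⊗_s L_g, ord ≤ 1·2.
L = (12 - 16·x - 16·x^2) + (-4 - 8·x + 48·x^2 + 64·x^3)·Dx + (1 + 8·x + 20·x^2 + 32·x^3 + 64·x^4)·Dx^2  (order 2).
h: a_k = 0, 4, 8, -40/3, 16/3, -248/15, 1744/15, -36208/105, 92896/105, -184280/63, …
ICs: h(0) = 0, h′(0) = 4.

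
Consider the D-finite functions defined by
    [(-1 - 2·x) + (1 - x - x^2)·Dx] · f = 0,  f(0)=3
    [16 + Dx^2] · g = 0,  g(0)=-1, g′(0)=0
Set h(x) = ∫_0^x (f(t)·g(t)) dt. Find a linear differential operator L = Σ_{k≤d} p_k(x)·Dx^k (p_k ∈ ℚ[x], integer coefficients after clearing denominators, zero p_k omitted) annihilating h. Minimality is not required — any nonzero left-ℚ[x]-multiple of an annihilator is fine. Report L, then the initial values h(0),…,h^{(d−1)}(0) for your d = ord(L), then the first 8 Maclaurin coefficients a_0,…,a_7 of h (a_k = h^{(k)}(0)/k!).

L = (-14 + 16·x + 16·x^2)·Dx + (2 + 4·x)·Dx^2 + (-1 + x + x^2)·Dx^3  (order 3).
h: a_k = 0, -3, -3/2, 6, 15/4, 1/5, 8/3, 73/15, …
ICs: h(0) = 0, h′(0) = -3, h′′(0) = -3.

f: a_k = 3, 3, 6, 9, 15, 24, 39, 63, …
g: a_k = -1, 0, 8, 0, -32/3, 0, 256/45, 0, …
f·g: L₀ = L_f ⊗_s L_g, ord ≤ 1·2.
Integrate: L := L₀·Dx.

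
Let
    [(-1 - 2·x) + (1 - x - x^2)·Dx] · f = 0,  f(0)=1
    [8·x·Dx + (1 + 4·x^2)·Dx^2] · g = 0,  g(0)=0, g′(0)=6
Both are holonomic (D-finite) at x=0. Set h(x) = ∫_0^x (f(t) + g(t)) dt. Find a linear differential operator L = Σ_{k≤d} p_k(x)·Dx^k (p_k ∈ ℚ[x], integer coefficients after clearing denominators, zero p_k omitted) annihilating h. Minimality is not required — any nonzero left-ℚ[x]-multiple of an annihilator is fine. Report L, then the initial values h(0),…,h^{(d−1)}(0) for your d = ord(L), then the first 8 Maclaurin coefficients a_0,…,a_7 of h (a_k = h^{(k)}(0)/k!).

L = (-16 + 64·x + 400·x^2 + 576·x^3 + 696·x^4 + 96·x^6)·Dx^2 + (13 + 24·x + 22·x^2 + 204·x^3 + 548·x^4 + 488·x^5 + 48·x^6 + 96·x^7)·Dx^3 + (-2 - 5·x - 14·x^2 + 2·x^3 - 13·x^4 + 92·x^5 + 48·x^6 + 16·x^7 + 16·x^8)·Dx^4  (order 4).
h: a_k = 0, 1, 7/2, 2/3, -5/4, 1, 68/15, 13/7, …
ICs: h(0) = 0, h′(0) = 1, h′′(0) = 7, h′′′(0) = 4.

f: a_k = 1, 1, 2, 3, 5, 8, 13, 21, …
g: a_k = 0, 6, 0, -8, 0, 96/5, 0, -384/7, …
L₀ := lclm(L_f,L_g); ord L₀ ≤ 1+2.
∫: right-multiply L₀ by Dx.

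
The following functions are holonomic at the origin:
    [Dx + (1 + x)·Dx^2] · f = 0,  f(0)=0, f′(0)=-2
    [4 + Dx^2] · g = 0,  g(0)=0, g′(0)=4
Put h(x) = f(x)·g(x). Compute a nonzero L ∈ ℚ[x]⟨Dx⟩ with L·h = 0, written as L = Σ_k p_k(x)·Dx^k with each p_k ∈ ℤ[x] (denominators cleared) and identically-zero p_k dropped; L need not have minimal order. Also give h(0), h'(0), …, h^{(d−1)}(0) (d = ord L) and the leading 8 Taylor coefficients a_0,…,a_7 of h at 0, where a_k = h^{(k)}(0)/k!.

f: a_k = 0, -2, 1, -2/3, 1/2, -2/5, 1/3, -2/7, …
g: a_k = 0, 4, 0, -8/3, 0, 8/15, 0, -16/315, …
h₀=f·g: eliminate ⇒ L₀, order ≤ 2·2.
L = (168 + 864·x + 1456·x^2 + 1024·x^3 + 256·x^4) + (112 + 368·x + 384·x^2 + 128·x^3)·Dx + (102 + 464·x + 744·x^2 + 512·x^3 + 128·x^4)·Dx^2 + (28 + 92·x + 96·x^2 + 32·x^3)·Dx^3 + (15 + 62·x + 95·x^2 + 64·x^3 + 16·x^4)·Dx^4  (order 4).
h: a_k = 0, 0, -8, 4, 8/3, -2/3, -8/9, 8/15, …
ICs: h(0) = 0, h′(0) = 0, h′′(0) = -16, h′′′(0) = 24.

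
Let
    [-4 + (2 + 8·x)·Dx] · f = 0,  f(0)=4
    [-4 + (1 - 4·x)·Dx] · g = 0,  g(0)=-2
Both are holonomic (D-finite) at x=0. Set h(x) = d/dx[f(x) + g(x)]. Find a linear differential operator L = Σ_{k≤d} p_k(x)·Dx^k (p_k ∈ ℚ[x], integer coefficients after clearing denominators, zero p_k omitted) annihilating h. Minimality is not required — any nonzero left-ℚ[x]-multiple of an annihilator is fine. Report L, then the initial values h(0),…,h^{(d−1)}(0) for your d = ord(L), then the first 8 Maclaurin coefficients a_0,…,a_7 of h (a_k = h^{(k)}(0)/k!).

L = (-144 - 192·x) + (-42 - 432·x - 672·x^2)·Dx + (5 + 12·x - 80·x^2 - 192·x^3)·Dx^2  (order 2).
h: a_k = 0, -80, -336, -2208, -9680, -51168, -221984, -1076032, …
ICs: h(0) = 0, h′(0) = -80.

f: a_k = 4, 8, -8, 16, -40, 112, -336, 1056, …
g: a_k = -2, -8, -32, -128, -512, -2048, -8192, -32768, …
Weyl lclm of L_f,L_g ⇒ L₀ (ord ≤ 2).
h₀' ⇒ L via d/dx closure of L₀.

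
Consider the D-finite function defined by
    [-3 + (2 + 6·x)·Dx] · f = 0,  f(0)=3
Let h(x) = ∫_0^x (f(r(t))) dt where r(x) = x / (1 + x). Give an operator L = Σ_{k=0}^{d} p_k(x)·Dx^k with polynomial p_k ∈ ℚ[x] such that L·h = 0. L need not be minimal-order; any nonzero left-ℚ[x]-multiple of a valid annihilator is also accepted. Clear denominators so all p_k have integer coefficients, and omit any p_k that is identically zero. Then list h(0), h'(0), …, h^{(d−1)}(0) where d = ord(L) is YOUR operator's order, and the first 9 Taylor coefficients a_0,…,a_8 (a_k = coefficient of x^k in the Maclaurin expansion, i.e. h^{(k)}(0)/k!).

f: a_k = 3, 9/2, -27/8, 81/16, -1215/128, 5103/256, -45927/1024, 216513/2048, -8444007/32768, …
h₀=f(r): pull back L_f along r ⇒ L₀.
h=∫h₀ ⇒ L = L₀·Dx.
L = -3·Dx + (2 + 10·x + 8·x^2)·Dx^2  (order 2).
h: a_k = 0, 3, 9/4, -21/8, 261/64, -5031/640, 9069/512, -318915/7168, 1975005/16384, …
ICs: h(0) = 0, h′(0) = 3.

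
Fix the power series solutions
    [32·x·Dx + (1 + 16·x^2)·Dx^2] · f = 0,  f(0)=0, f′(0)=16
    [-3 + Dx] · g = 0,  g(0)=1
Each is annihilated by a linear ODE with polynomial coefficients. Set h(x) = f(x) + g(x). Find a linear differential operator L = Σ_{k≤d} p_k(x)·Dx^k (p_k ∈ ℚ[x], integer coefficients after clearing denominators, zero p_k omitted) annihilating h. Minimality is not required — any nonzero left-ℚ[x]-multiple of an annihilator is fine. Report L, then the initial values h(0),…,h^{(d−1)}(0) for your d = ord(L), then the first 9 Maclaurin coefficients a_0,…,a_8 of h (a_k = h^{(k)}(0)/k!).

L = (96 - 288·x - 4608·x^2 - 4608·x^3)·Dx + (-41 + 1248·x^2 - 2304·x^4)·Dx^2 + (3 + 32·x + 96·x^2 + 512·x^3 + 768·x^4)·Dx^3  (order 3).
h: a_k = 1, 19, 9/2, -485/6, 27/8, 32849/40, 81/80, -5242637/560, 729/4480, …
ICs: h(0) = 1, h′(0) = 19, h′′(0) = 9.

f: a_k = 0, 16, 0, -256/3, 0, 4096/5, 0, -65536/7, 0, …
g: a_k = 1, 3, 9/2, 9/2, 27/8, 81/40, 81/80, 243/560, 729/4480, …
f+g: L₀ = lclm(L_f,L_g), ord ≤ 2+1.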